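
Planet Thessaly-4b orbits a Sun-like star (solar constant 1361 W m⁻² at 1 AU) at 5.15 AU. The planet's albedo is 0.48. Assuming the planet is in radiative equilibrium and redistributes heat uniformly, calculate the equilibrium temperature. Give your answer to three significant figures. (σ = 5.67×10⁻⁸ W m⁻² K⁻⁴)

T_eq ≈ 104 K

Flux at 5.15 AU: S = 1361/5.15² = 51.3 W m⁻².
Energy balance: absorbed = emitted ⇒ πR²·S(1−A) = 4πR²·σT_eq⁴, so T_eq⁴ = S(1−A)/(4σ).
T_eq = [51.3 × 0.52 / (4 × 5.67×10⁻⁸)]^(1/4) = (1.18×10⁸)^(1/4) = 104 K.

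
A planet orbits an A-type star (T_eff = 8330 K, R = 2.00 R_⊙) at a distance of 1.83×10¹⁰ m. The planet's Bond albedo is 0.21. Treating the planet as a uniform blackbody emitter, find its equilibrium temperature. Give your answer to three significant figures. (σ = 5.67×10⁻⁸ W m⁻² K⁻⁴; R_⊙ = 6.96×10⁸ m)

T_eq ≈ 1530 K

R_⋆ = 2.00 × 6.96×10⁸ = 1.39×10⁹ m.
L = 4πR_⋆²σT_⋆⁴ = 4π(1.39×10⁹)² × 5.67×10⁻⁸ × (8330)⁴ = 6.65×10²⁷ W.
S = L/(4πd²) = 1.58×10⁶ W m⁻².
Energy balance: absorbed = emitted ⇒ πR²·S(1−A) = 4πR²·σT_eq⁴, so T_eq⁴ = S(1−A)/(4σ).
T_eq = [1.58×10⁶ × 0.79 / (4 × 5.67×10⁻⁸)]^(1/4) = (5.50×10¹²)^(1/4) = 1530 K.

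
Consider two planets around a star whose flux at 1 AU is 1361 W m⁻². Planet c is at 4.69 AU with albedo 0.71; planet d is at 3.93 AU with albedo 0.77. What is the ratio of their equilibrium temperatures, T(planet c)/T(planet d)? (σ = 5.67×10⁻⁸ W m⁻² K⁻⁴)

T_eq = [S₀(1−A)/(4σd²)]^(1/4), so T ∝ (1−A)^(1/4) / √d.
T₁ = [1361×0.29/(4×5.67×10⁻⁸×4.69²)]^(1/4) = 94.31 K.
T₂ = [1361×0.23/(4×5.67×10⁻⁸×3.93²)]^(1/4) = 97.23 K.

T₁/T₂ ≈ 0.970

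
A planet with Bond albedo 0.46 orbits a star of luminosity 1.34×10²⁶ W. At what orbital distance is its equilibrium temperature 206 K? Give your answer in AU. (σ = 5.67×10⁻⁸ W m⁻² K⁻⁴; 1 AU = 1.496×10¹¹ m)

From T_eq⁴ = L(1−A)/(16πσd²): d = √[L(1−A)/(16πσT_eq⁴)].
d = √[1.34×10²⁶ × 0.54 / (16π × 5.67×10⁻⁸ × (206)⁴)] = 1.19×10¹¹ m = 0.794 AU.

d ≈ 0.794 AU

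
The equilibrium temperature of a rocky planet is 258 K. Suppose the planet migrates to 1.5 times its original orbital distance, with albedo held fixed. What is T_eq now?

T_eq ≈ 211 K

T_eq ∝ L^(1/4) · d^(−1/2).
T′ = 258 / 1.5^(1/2) = 211 K.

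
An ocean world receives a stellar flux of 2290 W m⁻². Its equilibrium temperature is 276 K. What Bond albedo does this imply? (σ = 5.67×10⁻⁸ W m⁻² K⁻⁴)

From T_eq⁴ = S(1−A)/(4σ): 1−A = 4σT_eq⁴/S.
1−A = 4 × 5.67×10⁻⁸ × (276)⁴ / 2290 = 0.575.

A ≈ 0.43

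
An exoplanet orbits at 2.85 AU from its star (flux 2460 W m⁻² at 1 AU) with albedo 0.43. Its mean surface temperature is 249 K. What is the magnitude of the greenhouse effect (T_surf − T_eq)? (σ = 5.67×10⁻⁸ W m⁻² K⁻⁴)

ΔT ≈ 82.9 K

S = 2460/2.85² = 302.9 W m⁻².
T_eq = [S(1−A)/(4σ)]^(1/4) = [302.9×0.57/(4×5.67×10⁻⁸)]^(1/4) = 166.1 K.
ΔT = T_surf − T_eq = 249 − 166.1.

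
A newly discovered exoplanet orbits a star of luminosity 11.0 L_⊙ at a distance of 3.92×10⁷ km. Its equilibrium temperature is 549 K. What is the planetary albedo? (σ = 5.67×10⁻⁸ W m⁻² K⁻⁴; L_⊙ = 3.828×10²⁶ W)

A ≈ 0.91

d = 3.92×10⁷ km = 3.92×10¹⁰ m.
L = 11.0 × 3.828×10²⁶ = 4.21×10²⁷ W.
Flux: S = L/(4πd²) = 4.21×10²⁷/(4π×(3.92×10¹⁰)²) = 2.18×10⁵ W m⁻².
From T_eq⁴ = S(1−A)/(4σ): 1−A = 4σT_eq⁴/S.
1−A = 4 × 5.67×10⁻⁸ × (549)⁴ / 2.18×10⁵ = 0.094.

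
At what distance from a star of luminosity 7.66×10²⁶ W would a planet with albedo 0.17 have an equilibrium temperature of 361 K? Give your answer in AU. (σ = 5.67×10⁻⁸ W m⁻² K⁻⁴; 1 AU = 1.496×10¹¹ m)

d ≈ 0.766 AU

From T_eq⁴ = L(1−A)/(16πσd²): d = √[L(1−A)/(16πσT_eq⁴)].
d = √[7.66×10²⁶ × 0.83 / (16π × 5.67×10⁻⁸ × (361)⁴)] = 1.15×10¹¹ m = 0.766 AU.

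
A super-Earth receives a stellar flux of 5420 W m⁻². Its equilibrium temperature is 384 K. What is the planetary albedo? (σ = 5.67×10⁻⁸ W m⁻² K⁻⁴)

From T_eq⁴ = S(1−A)/(4σ): 1−A = 4σT_eq⁴/S.
1−A = 4 × 5.67×10⁻⁸ × (384)⁴ / 5420 = 0.910.

A ≈ 0.09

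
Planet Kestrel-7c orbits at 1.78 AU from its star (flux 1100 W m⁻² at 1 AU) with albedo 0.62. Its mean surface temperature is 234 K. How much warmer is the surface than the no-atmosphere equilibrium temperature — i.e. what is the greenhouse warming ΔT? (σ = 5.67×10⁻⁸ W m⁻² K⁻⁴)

S = 1100/1.78² = 347.2 W m⁻².
T_eq = [S(1−A)/(4σ)]^(1/4) = [347.2×0.38/(4×5.67×10⁻⁸)]^(1/4) = 155.3 K.
ΔT = T_surf − T_eq = 234 − 155.3.

ΔT ≈ 78.7 K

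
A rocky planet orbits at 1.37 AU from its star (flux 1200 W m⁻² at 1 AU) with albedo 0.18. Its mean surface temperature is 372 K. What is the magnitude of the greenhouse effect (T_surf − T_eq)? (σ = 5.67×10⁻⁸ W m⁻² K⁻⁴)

S = 1200/1.37² = 639.4 W m⁻².
T_eq = [S(1−A)/(4σ)]^(1/4) = [639.4×0.82/(4×5.67×10⁻⁸)]^(1/4) = 219.3 K.
ΔT = T_surf − T_eq = 372 − 219.3.

ΔT ≈ 152.7 K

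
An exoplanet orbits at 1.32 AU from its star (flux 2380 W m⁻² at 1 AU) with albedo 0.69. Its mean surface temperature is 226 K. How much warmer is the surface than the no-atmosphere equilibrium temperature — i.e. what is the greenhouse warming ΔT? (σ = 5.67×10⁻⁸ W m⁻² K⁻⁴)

ΔT ≈ 18.1 K

S = 2380/1.32² = 1366 W m⁻².
T_eq = [S(1−A)/(4σ)]^(1/4) = [1366×0.31/(4×5.67×10⁻⁸)]^(1/4) = 207.9 K.
ΔT = T_surf − T_eq = 226 − 207.9.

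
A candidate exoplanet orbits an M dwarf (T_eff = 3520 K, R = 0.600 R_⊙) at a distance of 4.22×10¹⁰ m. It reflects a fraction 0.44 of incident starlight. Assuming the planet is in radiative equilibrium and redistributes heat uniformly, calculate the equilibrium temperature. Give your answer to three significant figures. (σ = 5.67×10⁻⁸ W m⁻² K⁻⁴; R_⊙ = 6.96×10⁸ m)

T_eq ≈ 214 K

R_⋆ = 0.600 × 6.96×10⁸ = 4.18×10⁸ m.
L = 4πR_⋆²σT_⋆⁴ = 4π(4.18×10⁸)² × 5.67×10⁻⁸ × (3520)⁴ = 1.91×10²⁵ W.
S = L/(4πd²) = 852 W m⁻².
Energy balance: absorbed = emitted ⇒ πR²·S(1−A) = 4πR²·σT_eq⁴, so T_eq⁴ = S(1−A)/(4σ).
T_eq = [852 × 0.56 / (4 × 5.67×10⁻⁸)]^(1/4) = (2.10×10⁹)^(1/4) = 214 K.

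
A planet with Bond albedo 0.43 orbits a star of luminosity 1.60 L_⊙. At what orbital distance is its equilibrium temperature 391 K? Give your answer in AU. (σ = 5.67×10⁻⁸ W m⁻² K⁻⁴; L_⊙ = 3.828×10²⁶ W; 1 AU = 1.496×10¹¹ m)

d ≈ 0.484 AU

L = 1.60 × 3.828×10²⁶ = 6.12×10²⁶ W.
From T_eq⁴ = L(1−A)/(16πσd²): d = √[L(1−A)/(16πσT_eq⁴)].
d = √[6.12×10²⁶ × 0.57 / (16π × 5.67×10⁻⁸ × (391)⁴)] = 7.24×10¹⁰ m = 0.484 AU.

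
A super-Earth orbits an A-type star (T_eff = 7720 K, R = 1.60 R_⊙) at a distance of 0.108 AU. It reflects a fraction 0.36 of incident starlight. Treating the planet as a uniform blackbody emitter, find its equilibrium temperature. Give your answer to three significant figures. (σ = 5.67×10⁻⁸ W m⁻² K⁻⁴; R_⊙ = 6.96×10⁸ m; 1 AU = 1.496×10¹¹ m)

R_⋆ = 1.60 × 6.96×10⁸ = 1.11×10⁹ m.
d = 0.108 AU = 1.62×10¹⁰ m.
L = 4πR_⋆²σT_⋆⁴ = 4π(1.11×10⁹)² × 5.67×10⁻⁸ × (7720)⁴ = 3.14×10²⁷ W.
S = L/(4πd²) = 9.57×10⁵ W m⁻².
Energy balance: absorbed = emitted ⇒ πR²·S(1−A) = 4πR²·σT_eq⁴, so T_eq⁴ = S(1−A)/(4σ).
T_eq = [9.57×10⁵ × 0.64 / (4 × 5.67×10⁻⁸)]^(1/4) = (2.70×10¹²)^(1/4) = 1280 K.

T_eq ≈ 1280 K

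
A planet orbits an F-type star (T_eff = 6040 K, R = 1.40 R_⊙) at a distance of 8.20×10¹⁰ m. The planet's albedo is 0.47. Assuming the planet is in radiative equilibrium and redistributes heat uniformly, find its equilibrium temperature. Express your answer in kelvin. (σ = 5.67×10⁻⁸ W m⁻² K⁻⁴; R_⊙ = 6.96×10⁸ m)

R_⋆ = 1.40 × 6.96×10⁸ = 9.74×10⁸ m.
L = 4πR_⋆²σT_⋆⁴ = 4π(9.74×10⁸)² × 5.67×10⁻⁸ × (6040)⁴ = 9.00×10²⁶ W.
S = L/(4πd²) = 1.07×10⁴ W m⁻².
Energy balance: absorbed = emitted ⇒ πR²·S(1−A) = 4πR²·σT_eq⁴, so T_eq⁴ = S(1−A)/(4σ).
T_eq = [1.07×10⁴ × 0.53 / (4 × 5.67×10⁻⁸)]^(1/4) = (2.49×10¹⁰)^(1/4) = 397 K.

T_eq ≈ 397 K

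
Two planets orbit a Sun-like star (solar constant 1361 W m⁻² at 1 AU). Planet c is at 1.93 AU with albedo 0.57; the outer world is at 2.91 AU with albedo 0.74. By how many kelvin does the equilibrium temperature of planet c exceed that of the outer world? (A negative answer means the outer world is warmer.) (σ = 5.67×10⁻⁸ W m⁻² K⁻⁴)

T_eq = [S₀(1−A)/(4σd²)]^(1/4), so T ∝ (1−A)^(1/4) / √d.
T₁ = [1361×0.43/(4×5.67×10⁻⁸×1.93²)]^(1/4) = 162.23 K.
T₂ = [1361×0.26/(4×5.67×10⁻⁸×2.91²)]^(1/4) = 116.51 K.

ΔT ≈ 45.7 K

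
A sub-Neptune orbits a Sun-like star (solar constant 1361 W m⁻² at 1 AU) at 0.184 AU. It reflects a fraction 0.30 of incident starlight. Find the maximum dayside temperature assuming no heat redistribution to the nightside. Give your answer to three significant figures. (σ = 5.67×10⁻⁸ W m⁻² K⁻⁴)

T_ss ≈ 839 K

Flux at 0.184 AU: S = 1361/0.184² = 4.02×10⁴ W m⁻².
With no redistribution each surface element balances locally: S(1−A) = σT⁴.
T = [4.02×10⁴ × 0.70 / 5.67×10⁻⁸]^(1/4) = (4.96×10¹¹)^(1/4) = 839 K.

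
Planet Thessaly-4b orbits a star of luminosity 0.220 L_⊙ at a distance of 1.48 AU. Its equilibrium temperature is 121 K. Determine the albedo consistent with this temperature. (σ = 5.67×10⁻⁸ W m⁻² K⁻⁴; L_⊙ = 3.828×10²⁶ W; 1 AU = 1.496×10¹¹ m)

A ≈ 0.64

d = 1.48 AU = 2.21×10¹¹ m.
L = 0.220 × 3.828×10²⁶ = 8.42×10²⁵ W.
Flux: S = L/(4πd²) = 8.42×10²⁵/(4π×(2.21×10¹¹)²) = 137 W m⁻².
From T_eq⁴ = S(1−A)/(4σ): 1−A = 4σT_eq⁴/S.
1−A = 4 × 5.67×10⁻⁸ × (121)⁴ / 137 = 0.356.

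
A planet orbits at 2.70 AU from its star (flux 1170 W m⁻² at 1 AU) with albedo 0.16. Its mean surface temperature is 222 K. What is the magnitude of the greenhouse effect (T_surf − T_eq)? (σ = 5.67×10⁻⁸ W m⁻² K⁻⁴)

S = 1170/2.70² = 160.5 W m⁻².
T_eq = [S(1−A)/(4σ)]^(1/4) = [160.5×0.84/(4×5.67×10⁻⁸)]^(1/4) = 156.1 K.
ΔT = T_surf − T_eq = 222 − 156.1.

ΔT ≈ 65.9 K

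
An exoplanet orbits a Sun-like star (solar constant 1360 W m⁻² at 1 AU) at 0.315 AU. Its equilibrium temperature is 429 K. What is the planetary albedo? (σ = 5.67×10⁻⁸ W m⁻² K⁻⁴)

Flux at 0.315 AU: S = 1360/0.315² = 1.37×10⁴ W m⁻².
From T_eq⁴ = S(1−A)/(4σ): 1−A = 4σT_eq⁴/S.
1−A = 4 × 5.67×10⁻⁸ × (429)⁴ / 1.37×10⁴ = 0.560.

A ≈ 0.44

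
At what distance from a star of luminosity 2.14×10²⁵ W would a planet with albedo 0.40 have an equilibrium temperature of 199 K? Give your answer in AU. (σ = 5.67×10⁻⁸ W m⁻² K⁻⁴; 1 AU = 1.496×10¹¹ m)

d ≈ 0.358 AU

From T_eq⁴ = L(1−A)/(16πσd²): d = √[L(1−A)/(16πσT_eq⁴)].
d = √[2.14×10²⁵ × 0.60 / (16π × 5.67×10⁻⁸ × (199)⁴)] = 5.36×10¹⁰ m = 0.358 AU.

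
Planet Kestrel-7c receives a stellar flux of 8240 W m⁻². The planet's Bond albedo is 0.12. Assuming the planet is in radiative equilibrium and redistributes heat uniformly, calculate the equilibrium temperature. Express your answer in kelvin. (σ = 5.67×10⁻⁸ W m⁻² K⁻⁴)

T_eq ≈ 423 K

Energy balance: absorbed = emitted ⇒ πR²·S(1−A) = 4πR²·σT_eq⁴, so T_eq⁴ = S(1−A)/(4σ).
T_eq = [8240 × 0.88 / (4 × 5.67×10⁻⁸)]^(1/4) = (3.20×10¹⁰)^(1/4) = 423 K.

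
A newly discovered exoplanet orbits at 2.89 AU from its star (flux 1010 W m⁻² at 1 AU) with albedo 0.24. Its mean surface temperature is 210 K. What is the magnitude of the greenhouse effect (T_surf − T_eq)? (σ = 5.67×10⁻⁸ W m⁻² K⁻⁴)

ΔT ≈ 68.1 K

S = 1010/2.89² = 120.9 W m⁻².
T_eq = [S(1−A)/(4σ)]^(1/4) = [120.9×0.76/(4×5.67×10⁻⁸)]^(1/4) = 141.9 K.
ΔT = T_surf − T_eq = 210 − 141.9.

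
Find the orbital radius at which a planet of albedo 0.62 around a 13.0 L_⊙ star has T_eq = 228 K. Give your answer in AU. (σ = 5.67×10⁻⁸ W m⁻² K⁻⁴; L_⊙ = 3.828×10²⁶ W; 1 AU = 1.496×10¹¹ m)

L = 13.0 × 3.828×10²⁶ = 4.98×10²⁷ W.
From T_eq⁴ = L(1−A)/(16πσd²): d = √[L(1−A)/(16πσT_eq⁴)].
d = √[4.98×10²⁷ × 0.38 / (16π × 5.67×10⁻⁸ × (228)⁴)] = 4.96×10¹¹ m = 3.31 AU.

d ≈ 3.31 AU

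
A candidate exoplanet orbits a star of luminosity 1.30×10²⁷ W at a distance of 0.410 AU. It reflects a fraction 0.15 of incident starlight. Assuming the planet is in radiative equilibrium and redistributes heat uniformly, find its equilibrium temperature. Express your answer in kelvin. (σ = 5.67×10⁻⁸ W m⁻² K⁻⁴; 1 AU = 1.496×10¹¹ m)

T_eq ≈ 567 K

d = 0.410 AU = 6.13×10¹⁰ m.
Flux: S = L/(4πd²) = 1.30×10²⁷/(4π×(6.13×10¹⁰)²) = 2.75×10⁴ W m⁻².
Energy balance: absorbed = emitted ⇒ πR²·S(1−A) = 4πR²·σT_eq⁴, so T_eq⁴ = S(1−A)/(4σ).
T_eq = [2.75×10⁴ × 0.85 / (4 × 5.67×10⁻⁸)]^(1/4) = (1.03×10¹¹)^(1/4) = 567 K.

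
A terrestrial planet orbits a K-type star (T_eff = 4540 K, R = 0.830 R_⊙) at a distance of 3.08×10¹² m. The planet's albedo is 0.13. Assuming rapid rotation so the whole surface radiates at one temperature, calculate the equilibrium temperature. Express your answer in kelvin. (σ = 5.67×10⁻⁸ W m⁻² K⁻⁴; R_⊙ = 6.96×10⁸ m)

R_⋆ = 0.830 × 6.96×10⁸ = 5.78×10⁸ m.
L = 4πR_⋆²σT_⋆⁴ = 4π(5.78×10⁸)² × 5.67×10⁻⁸ × (4540)⁴ = 1.01×10²⁶ W.
S = L/(4πd²) = 0.847 W m⁻².
Energy balance: absorbed = emitted ⇒ πR²·S(1−A) = 4πR²·σT_eq⁴, so T_eq⁴ = S(1−A)/(4σ).
T_eq = [0.847 × 0.87 / (4 × 5.67×10⁻⁸)]^(1/4) = (3.25×10⁶)^(1/4) = 42.5 K.

T_eq ≈ 42.5 K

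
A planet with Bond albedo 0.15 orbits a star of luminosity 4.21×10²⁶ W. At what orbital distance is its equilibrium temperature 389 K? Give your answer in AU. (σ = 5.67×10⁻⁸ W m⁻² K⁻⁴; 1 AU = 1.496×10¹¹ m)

d ≈ 0.495 AU

From T_eq⁴ = L(1−A)/(16πσd²): d = √[L(1−A)/(16πσT_eq⁴)].
d = √[4.21×10²⁶ × 0.85 / (16π × 5.67×10⁻⁸ × (389)⁴)] = 7.40×10¹⁰ m = 0.495 AU.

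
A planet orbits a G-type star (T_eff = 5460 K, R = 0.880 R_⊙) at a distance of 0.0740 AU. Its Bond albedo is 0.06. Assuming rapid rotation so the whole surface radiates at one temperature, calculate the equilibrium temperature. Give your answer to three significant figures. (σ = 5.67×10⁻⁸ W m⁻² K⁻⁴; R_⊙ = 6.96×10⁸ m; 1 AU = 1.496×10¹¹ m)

T_eq ≈ 894 K

R_⋆ = 0.880 × 6.96×10⁸ = 6.12×10⁸ m.
d = 0.0740 AU = 1.11×10¹⁰ m.
L = 4πR_⋆²σT_⋆⁴ = 4π(6.12×10⁸)² × 5.67×10⁻⁸ × (5460)⁴ = 2.38×10²⁶ W.
S = L/(4πd²) = 1.54×10⁵ W m⁻².
Energy balance: absorbed = emitted ⇒ πR²·S(1−A) = 4πR²·σT_eq⁴, so T_eq⁴ = S(1−A)/(4σ).
T_eq = [1.54×10⁵ × 0.94 / (4 × 5.67×10⁻⁸)]^(1/4) = (6.39×10¹¹)^(1/4) = 894 K.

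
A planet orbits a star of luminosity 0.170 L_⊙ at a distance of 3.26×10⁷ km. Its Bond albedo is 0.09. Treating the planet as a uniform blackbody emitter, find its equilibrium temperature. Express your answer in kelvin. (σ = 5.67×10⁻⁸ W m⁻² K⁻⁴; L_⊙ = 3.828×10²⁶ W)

T_eq ≈ 374 K

d = 3.26×10⁷ km = 3.26×10¹⁰ m.
L = 0.170 × 3.828×10²⁶ = 6.51×10²⁵ W.
Flux: S = L/(4πd²) = 6.51×10²⁵/(4π×(3.26×10¹⁰)²) = 4870 W m⁻².
Energy balance: absorbed = emitted ⇒ πR²·S(1−A) = 4πR²·σT_eq⁴, so T_eq⁴ = S(1−A)/(4σ).
T_eq = [4870 × 0.91 / (4 × 5.67×10⁻⁸)]^(1/4) = (1.96×10¹⁰)^(1/4) = 374 K.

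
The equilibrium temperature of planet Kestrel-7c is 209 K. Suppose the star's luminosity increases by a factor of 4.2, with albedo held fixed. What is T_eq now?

T_eq ≈ 299 K

T_eq ∝ L^(1/4) · d^(−1/2).
T′ = 209 × 4.2^(1/4) = 299 K.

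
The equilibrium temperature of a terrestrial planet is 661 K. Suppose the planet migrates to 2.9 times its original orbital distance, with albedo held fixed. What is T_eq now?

T_eq ∝ L^(1/4) · d^(−1/2).
T′ = 661 / 2.9^(1/2) = 388 K.

T_eq ≈ 388 K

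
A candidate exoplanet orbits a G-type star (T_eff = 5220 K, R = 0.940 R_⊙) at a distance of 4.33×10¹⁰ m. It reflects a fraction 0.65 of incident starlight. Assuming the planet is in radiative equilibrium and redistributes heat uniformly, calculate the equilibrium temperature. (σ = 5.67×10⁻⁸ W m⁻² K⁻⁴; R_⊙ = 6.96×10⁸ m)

T_eq ≈ 349 K

R_⋆ = 0.940 × 6.96×10⁸ = 6.54×10⁸ m.
L = 4πR_⋆²σT_⋆⁴ = 4π(6.54×10⁸)² × 5.67×10⁻⁸ × (5220)⁴ = 2.26×10²⁶ W.
S = L/(4πd²) = 9610 W m⁻².
Energy balance: absorbed = emitted ⇒ πR²·S(1−A) = 4πR²·σT_eq⁴, so T_eq⁴ = S(1−A)/(4σ).
T_eq = [9610 × 0.35 / (4 × 5.67×10⁻⁸)]^(1/4) = (1.48×10¹⁰)^(1/4) = 349 K.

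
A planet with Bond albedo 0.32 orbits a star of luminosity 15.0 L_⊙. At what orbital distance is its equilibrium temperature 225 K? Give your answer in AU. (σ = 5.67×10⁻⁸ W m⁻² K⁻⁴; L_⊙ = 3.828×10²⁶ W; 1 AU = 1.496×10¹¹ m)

L = 15.0 × 3.828×10²⁶ = 5.74×10²⁷ W.
From T_eq⁴ = L(1−A)/(16πσd²): d = √[L(1−A)/(16πσT_eq⁴)].
d = √[5.74×10²⁷ × 0.68 / (16π × 5.67×10⁻⁸ × (225)⁴)] = 7.31×10¹¹ m = 4.89 AU.

d ≈ 4.89 AU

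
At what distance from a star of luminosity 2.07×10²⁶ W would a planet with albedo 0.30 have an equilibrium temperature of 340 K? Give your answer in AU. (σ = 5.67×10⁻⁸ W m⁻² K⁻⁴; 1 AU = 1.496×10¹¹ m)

From T_eq⁴ = L(1−A)/(16πσd²): d = √[L(1−A)/(16πσT_eq⁴)].
d = √[2.07×10²⁶ × 0.70 / (16π × 5.67×10⁻⁸ × (340)⁴)] = 6.17×10¹⁰ m = 0.412 AU.

d ≈ 0.412 AU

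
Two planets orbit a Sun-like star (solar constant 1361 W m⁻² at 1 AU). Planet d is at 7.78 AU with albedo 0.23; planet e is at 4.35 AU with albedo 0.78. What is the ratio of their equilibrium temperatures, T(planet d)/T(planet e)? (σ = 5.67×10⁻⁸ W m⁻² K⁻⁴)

T_eq = [S₀(1−A)/(4σd²)]^(1/4), so T ∝ (1−A)^(1/4) / √d.
T₁ = [1361×0.77/(4×5.67×10⁻⁸×7.78²)]^(1/4) = 93.47 K.
T₂ = [1361×0.22/(4×5.67×10⁻⁸×4.35²)]^(1/4) = 91.39 K.

T₁/T₂ ≈ 1.023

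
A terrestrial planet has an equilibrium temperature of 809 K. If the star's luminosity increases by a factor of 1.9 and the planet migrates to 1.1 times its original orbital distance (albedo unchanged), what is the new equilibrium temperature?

T_eq ∝ L^(1/4) · d^(−1/2).
T′ = 809 × 1.9^(1/4) / 1.1^(1/2) = 906 K.

T_eq ≈ 906 K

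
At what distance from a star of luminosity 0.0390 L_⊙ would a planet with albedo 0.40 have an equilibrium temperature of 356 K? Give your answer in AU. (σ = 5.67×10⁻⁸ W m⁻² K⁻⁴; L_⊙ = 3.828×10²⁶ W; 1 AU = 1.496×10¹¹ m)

L = 0.0390 × 3.828×10²⁶ = 1.49×10²⁵ W.
From T_eq⁴ = L(1−A)/(16πσd²): d = √[L(1−A)/(16πσT_eq⁴)].
d = √[1.49×10²⁵ × 0.60 / (16π × 5.67×10⁻⁸ × (356)⁴)] = 1.40×10¹⁰ m = 0.0935 AU.

d ≈ 0.0935 AU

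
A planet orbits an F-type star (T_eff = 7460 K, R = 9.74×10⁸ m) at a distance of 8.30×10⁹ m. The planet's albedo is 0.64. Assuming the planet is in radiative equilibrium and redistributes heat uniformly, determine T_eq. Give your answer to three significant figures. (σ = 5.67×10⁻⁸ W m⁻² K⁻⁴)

T_eq ≈ 1400 K

L = 4πR_⋆²σT_⋆⁴ = 4π(9.74×10⁸)² × 5.67×10⁻⁸ × (7460)⁴ = 2.09×10²⁷ W.
S = L/(4πd²) = 2.42×10⁶ W m⁻².
Energy balance: absorbed = emitted ⇒ πR²·S(1−A) = 4πR²·σT_eq⁴, so T_eq⁴ = S(1−A)/(4σ).
T_eq = [2.42×10⁶ × 0.36 / (4 × 5.67×10⁻⁸)]^(1/4) = (3.84×10¹²)^(1/4) = 1400 K.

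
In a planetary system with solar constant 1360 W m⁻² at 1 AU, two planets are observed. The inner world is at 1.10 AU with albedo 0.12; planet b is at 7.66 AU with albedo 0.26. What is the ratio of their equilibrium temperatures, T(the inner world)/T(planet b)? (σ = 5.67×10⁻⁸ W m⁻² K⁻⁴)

T₁/T₂ ≈ 2.756

T_eq = [S₀(1−A)/(4σd²)]^(1/4), so T ∝ (1−A)^(1/4) / √d.
T₁ = [1360×0.88/(4×5.67×10⁻⁸×1.10²)]^(1/4) = 256.98 K.
T₂ = [1360×0.74/(4×5.67×10⁻⁸×7.66²)]^(1/4) = 93.25 K.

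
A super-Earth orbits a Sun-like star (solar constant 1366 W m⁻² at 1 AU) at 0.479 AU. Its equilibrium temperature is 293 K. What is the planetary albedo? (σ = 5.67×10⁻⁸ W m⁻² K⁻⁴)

Flux at 0.479 AU: S = 1366/0.479² = 5950 W m⁻².
From T_eq⁴ = S(1−A)/(4σ): 1−A = 4σT_eq⁴/S.
1−A = 4 × 5.67×10⁻⁸ × (293)⁴ / 5950 = 0.281.

A ≈ 0.72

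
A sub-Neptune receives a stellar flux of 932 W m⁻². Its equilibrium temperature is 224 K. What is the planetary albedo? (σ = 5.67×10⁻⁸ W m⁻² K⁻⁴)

From T_eq⁴ = S(1−A)/(4σ): 1−A = 4σT_eq⁴/S.
1−A = 4 × 5.67×10⁻⁸ × (224)⁴ / 932 = 0.613.

A ≈ 0.39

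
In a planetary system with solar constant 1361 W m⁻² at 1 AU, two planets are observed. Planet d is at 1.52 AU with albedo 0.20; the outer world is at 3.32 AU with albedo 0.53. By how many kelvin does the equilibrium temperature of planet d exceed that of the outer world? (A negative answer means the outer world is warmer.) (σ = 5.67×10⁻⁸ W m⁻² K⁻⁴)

T_eq = [S₀(1−A)/(4σd²)]^(1/4), so T ∝ (1−A)^(1/4) / √d.
T₁ = [1361×0.80/(4×5.67×10⁻⁸×1.52²)]^(1/4) = 213.50 K.
T₂ = [1361×0.47/(4×5.67×10⁻⁸×3.32²)]^(1/4) = 126.48 K.

ΔT ≈ 87.0 K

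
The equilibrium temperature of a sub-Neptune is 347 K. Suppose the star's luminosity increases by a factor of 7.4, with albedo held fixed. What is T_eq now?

T_eq ≈ 572 K

T_eq ∝ L^(1/4) · d^(−1/2).
T′ = 347 × 7.4^(1/4) = 572 K.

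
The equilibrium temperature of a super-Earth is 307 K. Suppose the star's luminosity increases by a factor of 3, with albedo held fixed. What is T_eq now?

T_eq ∝ L^(1/4) · d^(−1/2).
T′ = 307 × 3^(1/4) = 404 K.

T_eq ≈ 404 K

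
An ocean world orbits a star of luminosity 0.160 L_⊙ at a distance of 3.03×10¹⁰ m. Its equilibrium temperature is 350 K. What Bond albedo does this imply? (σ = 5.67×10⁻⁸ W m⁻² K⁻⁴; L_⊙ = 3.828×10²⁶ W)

L = 0.160 × 3.828×10²⁶ = 6.12×10²⁵ W.
Flux: S = L/(4πd²) = 6.12×10²⁵/(4π×(3.03×10¹⁰)²) = 5310 W m⁻².
From T_eq⁴ = S(1−A)/(4σ): 1−A = 4σT_eq⁴/S.
1−A = 4 × 5.67×10⁻⁸ × (350)⁴ / 5310 = 0.641.

A ≈ 0.36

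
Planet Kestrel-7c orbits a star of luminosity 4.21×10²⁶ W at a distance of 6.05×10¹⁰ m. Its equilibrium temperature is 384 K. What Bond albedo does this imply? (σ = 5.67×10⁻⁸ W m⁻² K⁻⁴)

A ≈ 0.46

Flux: S = L/(4πd²) = 4.21×10²⁶/(4π×(6.05×10¹⁰)²) = 9150 W m⁻².
From T_eq⁴ = S(1−A)/(4σ): 1−A = 4σT_eq⁴/S.
1−A = 4 × 5.67×10⁻⁸ × (384)⁴ / 9150 = 0.539.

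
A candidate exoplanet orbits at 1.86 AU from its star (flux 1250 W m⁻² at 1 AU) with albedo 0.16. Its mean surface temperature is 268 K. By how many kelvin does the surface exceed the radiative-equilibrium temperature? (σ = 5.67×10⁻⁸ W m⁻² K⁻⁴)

S = 1250/1.86² = 361.3 W m⁻².
T_eq = [S(1−A)/(4σ)]^(1/4) = [361.3×0.84/(4×5.67×10⁻⁸)]^(1/4) = 191.3 K.
ΔT = T_surf − T_eq = 268 − 191.3.

ΔT ≈ 76.7 K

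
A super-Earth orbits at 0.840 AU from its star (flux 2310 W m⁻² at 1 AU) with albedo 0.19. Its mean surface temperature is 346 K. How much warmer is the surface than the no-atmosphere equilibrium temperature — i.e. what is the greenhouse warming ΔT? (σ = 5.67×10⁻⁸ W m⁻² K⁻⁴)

S = 2310/0.840² = 3274 W m⁻².
T_eq = [S(1−A)/(4σ)]^(1/4) = [3274×0.81/(4×5.67×10⁻⁸)]^(1/4) = 328.8 K.
ΔT = T_surf − T_eq = 346 − 328.8.

ΔT ≈ 17.2 K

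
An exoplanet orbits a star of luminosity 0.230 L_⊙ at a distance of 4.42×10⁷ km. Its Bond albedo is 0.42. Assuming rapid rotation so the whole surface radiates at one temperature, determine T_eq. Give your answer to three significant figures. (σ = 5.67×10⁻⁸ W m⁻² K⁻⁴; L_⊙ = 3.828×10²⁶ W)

T_eq ≈ 309 K

d = 4.42×10⁷ km = 4.42×10¹⁰ m.
L = 0.230 × 3.828×10²⁶ = 8.80×10²⁵ W.
Flux: S = L/(4πd²) = 8.80×10²⁵/(4π×(4.42×10¹⁰)²) = 3590 W m⁻².
Energy balance: absorbed = emitted ⇒ πR²·S(1−A) = 4πR²·σT_eq⁴, so T_eq⁴ = S(1−A)/(4σ).
T_eq = [3590 × 0.58 / (4 × 5.67×10⁻⁸)]^(1/4) = (9.17×10⁹)^(1/4) = 309 K.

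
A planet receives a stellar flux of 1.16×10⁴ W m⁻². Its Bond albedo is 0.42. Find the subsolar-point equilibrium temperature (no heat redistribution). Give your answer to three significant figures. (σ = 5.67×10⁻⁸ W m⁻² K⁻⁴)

At the subsolar point the surface absorbs S(1−A) and emits σT⁴ per unit area — no factor of 4, since only the local patch is in balance.
T = [1.16×10⁴ × 0.58 / 5.67×10⁻⁸]^(1/4) = (1.19×10¹¹)^(1/4) = 587 K.

T_ss ≈ 587 K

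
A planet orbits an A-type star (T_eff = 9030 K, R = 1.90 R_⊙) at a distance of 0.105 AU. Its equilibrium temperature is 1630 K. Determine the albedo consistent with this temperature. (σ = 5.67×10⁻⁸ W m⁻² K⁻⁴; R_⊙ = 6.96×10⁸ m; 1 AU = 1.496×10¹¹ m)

A ≈ 0.40

R_⋆ = 1.90 × 6.96×10⁸ = 1.32×10⁹ m.
d = 0.105 AU = 1.57×10¹⁰ m.
L = 4πR_⋆²σT_⋆⁴ = 4π(1.32×10⁹)² × 5.67×10⁻⁸ × (9030)⁴ = 8.28×10²⁷ W.
S = L/(4πd²) = 2.67×10⁶ W m⁻².
From T_eq⁴ = S(1−A)/(4σ): 1−A = 4σT_eq⁴/S.
1−A = 4 × 5.67×10⁻⁸ × (1630)⁴ / 2.67×10⁶ = 0.599.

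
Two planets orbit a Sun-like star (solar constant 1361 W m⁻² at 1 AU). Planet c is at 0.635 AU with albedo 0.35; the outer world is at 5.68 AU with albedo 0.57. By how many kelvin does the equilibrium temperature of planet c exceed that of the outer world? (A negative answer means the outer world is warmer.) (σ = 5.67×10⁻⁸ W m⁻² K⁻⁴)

T_eq = [S₀(1−A)/(4σd²)]^(1/4), so T ∝ (1−A)^(1/4) / √d.
T₁ = [1361×0.65/(4×5.67×10⁻⁸×0.635²)]^(1/4) = 313.61 K.
T₂ = [1361×0.43/(4×5.67×10⁻⁸×5.68²)]^(1/4) = 94.57 K.

ΔT ≈ 219.0 K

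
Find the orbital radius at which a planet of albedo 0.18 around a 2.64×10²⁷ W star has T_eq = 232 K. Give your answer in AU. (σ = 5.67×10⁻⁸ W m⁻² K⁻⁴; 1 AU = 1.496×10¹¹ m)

From T_eq⁴ = L(1−A)/(16πσd²): d = √[L(1−A)/(16πσT_eq⁴)].
d = √[2.64×10²⁷ × 0.82 / (16π × 5.67×10⁻⁸ × (232)⁴)] = 5.12×10¹¹ m = 3.42 AU.

d ≈ 3.42 AU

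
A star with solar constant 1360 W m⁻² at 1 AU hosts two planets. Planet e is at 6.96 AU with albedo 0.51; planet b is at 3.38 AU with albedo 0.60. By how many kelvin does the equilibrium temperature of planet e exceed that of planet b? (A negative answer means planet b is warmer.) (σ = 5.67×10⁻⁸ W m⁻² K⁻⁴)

ΔT ≈ -32.1 K

T_eq = [S₀(1−A)/(4σd²)]^(1/4), so T ∝ (1−A)^(1/4) / √d.
T₁ = [1360×0.49/(4×5.67×10⁻⁸×6.96²)]^(1/4) = 88.25 K.
T₂ = [1360×0.40/(4×5.67×10⁻⁸×3.38²)]^(1/4) = 120.37 K.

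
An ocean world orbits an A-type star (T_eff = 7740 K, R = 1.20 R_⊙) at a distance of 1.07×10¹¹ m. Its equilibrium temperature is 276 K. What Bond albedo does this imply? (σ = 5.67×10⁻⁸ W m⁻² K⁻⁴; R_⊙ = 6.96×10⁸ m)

R_⋆ = 1.20 × 6.96×10⁸ = 8.35×10⁸ m.
L = 4πR_⋆²σT_⋆⁴ = 4π(8.35×10⁸)² × 5.67×10⁻⁸ × (7740)⁴ = 1.78×10²⁷ W.
S = L/(4πd²) = 1.24×10⁴ W m⁻².
From T_eq⁴ = S(1−A)/(4σ): 1−A = 4σT_eq⁴/S.
1−A = 4 × 5.67×10⁻⁸ × (276)⁴ / 1.24×10⁴ = 0.106.

A ≈ 0.89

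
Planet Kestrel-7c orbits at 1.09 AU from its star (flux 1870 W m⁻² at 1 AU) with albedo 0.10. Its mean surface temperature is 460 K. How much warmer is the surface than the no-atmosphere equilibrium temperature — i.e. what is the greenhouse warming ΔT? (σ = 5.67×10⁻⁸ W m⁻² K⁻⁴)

S = 1870/1.09² = 1574 W m⁻².
T_eq = [S(1−A)/(4σ)]^(1/4) = [1574×0.90/(4×5.67×10⁻⁸)]^(1/4) = 281.1 K.
ΔT = T_surf − T_eq = 460 − 281.1.

ΔT ≈ 178.9 K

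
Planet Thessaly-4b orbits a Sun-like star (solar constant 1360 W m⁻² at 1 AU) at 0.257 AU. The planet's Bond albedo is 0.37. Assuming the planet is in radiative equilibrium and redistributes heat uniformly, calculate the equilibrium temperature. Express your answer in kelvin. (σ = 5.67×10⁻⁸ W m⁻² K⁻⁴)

Flux at 0.257 AU: S = 1360/0.257² = 2.06×10⁴ W m⁻².
Energy balance: absorbed = emitted ⇒ πR²·S(1−A) = 4πR²·σT_eq⁴, so T_eq⁴ = S(1−A)/(4σ).
T_eq = [2.06×10⁴ × 0.63 / (4 × 5.67×10⁻⁸)]^(1/4) = (5.72×10¹⁰)^(1/4) = 489 K.

T_eq ≈ 489 K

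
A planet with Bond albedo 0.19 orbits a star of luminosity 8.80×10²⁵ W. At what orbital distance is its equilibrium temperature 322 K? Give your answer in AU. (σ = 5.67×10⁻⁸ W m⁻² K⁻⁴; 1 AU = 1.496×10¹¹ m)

From T_eq⁴ = L(1−A)/(16πσd²): d = √[L(1−A)/(16πσT_eq⁴)].
d = √[8.80×10²⁵ × 0.81 / (16π × 5.67×10⁻⁸ × (322)⁴)] = 4.82×10¹⁰ m = 0.322 AU.

d ≈ 0.322 AU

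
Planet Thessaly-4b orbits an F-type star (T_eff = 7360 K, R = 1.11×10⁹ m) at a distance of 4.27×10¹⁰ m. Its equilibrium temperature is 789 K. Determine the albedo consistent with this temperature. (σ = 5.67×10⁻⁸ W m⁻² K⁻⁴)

A ≈ 0.22

L = 4πR_⋆²σT_⋆⁴ = 4π(1.11×10⁹)² × 5.67×10⁻⁸ × (7360)⁴ = 2.58×10²⁷ W.
S = L/(4πd²) = 1.12×10⁵ W m⁻².
From T_eq⁴ = S(1−A)/(4σ): 1−A = 4σT_eq⁴/S.
1−A = 4 × 5.67×10⁻⁸ × (789)⁴ / 1.12×10⁵ = 0.782.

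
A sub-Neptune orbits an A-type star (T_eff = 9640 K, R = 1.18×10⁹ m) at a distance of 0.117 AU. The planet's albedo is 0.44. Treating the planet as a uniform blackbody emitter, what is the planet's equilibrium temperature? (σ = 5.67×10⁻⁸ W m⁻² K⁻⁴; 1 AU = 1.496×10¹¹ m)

d = 0.117 AU = 1.75×10¹⁰ m.
L = 4πR_⋆²σT_⋆⁴ = 4π(1.18×10⁹)² × 5.67×10⁻⁸ × (9640)⁴ = 8.57×10²⁷ W.
S = L/(4πd²) = 2.23×10⁶ W m⁻².
Energy balance: absorbed = emitted ⇒ πR²·S(1−A) = 4πR²·σT_eq⁴, so T_eq⁴ = S(1−A)/(4σ).
T_eq = [2.23×10⁶ × 0.56 / (4 × 5.67×10⁻⁸)]^(1/4) = (5.49×10¹²)^(1/4) = 1530 K.

T_eq ≈ 1530 K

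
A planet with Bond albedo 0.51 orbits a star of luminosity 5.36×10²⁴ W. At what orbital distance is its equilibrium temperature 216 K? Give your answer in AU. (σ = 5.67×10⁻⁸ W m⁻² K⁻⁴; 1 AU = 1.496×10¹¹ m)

d ≈ 0.138 AU

From T_eq⁴ = L(1−A)/(16πσd²): d = √[L(1−A)/(16πσT_eq⁴)].
d = √[5.36×10²⁴ × 0.49 / (16π × 5.67×10⁻⁸ × (216)⁴)] = 2.06×10¹⁰ m = 0.138 AU.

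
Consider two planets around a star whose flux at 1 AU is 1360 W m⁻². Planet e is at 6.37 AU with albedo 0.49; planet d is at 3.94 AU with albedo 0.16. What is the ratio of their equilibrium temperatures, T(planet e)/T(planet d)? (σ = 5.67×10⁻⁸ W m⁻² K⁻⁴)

T₁/T₂ ≈ 0.694

T_eq = [S₀(1−A)/(4σd²)]^(1/4), so T ∝ (1−A)^(1/4) / √d.
T₁ = [1360×0.51/(4×5.67×10⁻⁸×6.37²)]^(1/4) = 93.17 K.
T₂ = [1360×0.84/(4×5.67×10⁻⁸×3.94²)]^(1/4) = 134.21 K.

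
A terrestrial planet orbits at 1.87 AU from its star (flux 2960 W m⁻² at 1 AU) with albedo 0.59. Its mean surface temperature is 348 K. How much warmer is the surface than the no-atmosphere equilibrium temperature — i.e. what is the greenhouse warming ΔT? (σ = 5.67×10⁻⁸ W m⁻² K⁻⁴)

ΔT ≈ 150.2 K

S = 2960/1.87² = 846.5 W m⁻².
T_eq = [S(1−A)/(4σ)]^(1/4) = [846.5×0.41/(4×5.67×10⁻⁸)]^(1/4) = 197.8 K.
ΔT = T_surf − T_eq = 348 − 197.8.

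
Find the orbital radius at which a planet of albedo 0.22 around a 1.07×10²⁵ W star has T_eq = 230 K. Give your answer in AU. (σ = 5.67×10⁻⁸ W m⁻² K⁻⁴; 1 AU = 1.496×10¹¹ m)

d ≈ 0.216 AU

From T_eq⁴ = L(1−A)/(16πσd²): d = √[L(1−A)/(16πσT_eq⁴)].
d = √[1.07×10²⁵ × 0.78 / (16π × 5.67×10⁻⁸ × (230)⁴)] = 3.23×10¹⁰ m = 0.216 AU.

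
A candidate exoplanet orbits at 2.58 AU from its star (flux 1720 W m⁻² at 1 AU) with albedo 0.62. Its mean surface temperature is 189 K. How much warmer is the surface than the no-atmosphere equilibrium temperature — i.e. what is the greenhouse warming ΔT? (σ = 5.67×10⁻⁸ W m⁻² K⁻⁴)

ΔT ≈ 44.8 K

S = 1720/2.58² = 258.4 W m⁻².
T_eq = [S(1−A)/(4σ)]^(1/4) = [258.4×0.38/(4×5.67×10⁻⁸)]^(1/4) = 144.2 K.
ΔT = T_surf − T_eq = 189 − 144.2.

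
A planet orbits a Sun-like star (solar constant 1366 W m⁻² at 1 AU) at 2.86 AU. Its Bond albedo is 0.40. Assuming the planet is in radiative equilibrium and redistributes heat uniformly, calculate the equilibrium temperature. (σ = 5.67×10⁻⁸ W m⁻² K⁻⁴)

T_eq ≈ 145 K

Flux at 2.86 AU: S = 1366/2.86² = 167 W m⁻².
Energy balance: absorbed = emitted ⇒ πR²·S(1−A) = 4πR²·σT_eq⁴, so T_eq⁴ = S(1−A)/(4σ).
T_eq = [167 × 0.60 / (4 × 5.67×10⁻⁸)]^(1/4) = (4.42×10⁸)^(1/4) = 145 K.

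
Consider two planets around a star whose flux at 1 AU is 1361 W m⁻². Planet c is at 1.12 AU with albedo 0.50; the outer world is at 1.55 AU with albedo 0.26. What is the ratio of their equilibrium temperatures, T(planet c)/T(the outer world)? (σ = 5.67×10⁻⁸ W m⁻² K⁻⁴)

T_eq = [S₀(1−A)/(4σd²)]^(1/4), so T ∝ (1−A)^(1/4) / √d.
T₁ = [1361×0.50/(4×5.67×10⁻⁸×1.12²)]^(1/4) = 221.15 K.
T₂ = [1361×0.74/(4×5.67×10⁻⁸×1.55²)]^(1/4) = 207.35 K.

T₁/T₂ ≈ 1.067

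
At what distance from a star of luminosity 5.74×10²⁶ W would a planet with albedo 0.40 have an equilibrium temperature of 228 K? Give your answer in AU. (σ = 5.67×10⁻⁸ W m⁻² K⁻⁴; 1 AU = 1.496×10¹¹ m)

d ≈ 1.41 AU

From T_eq⁴ = L(1−A)/(16πσd²): d = √[L(1−A)/(16πσT_eq⁴)].
d = √[5.74×10²⁶ × 0.60 / (16π × 5.67×10⁻⁸ × (228)⁴)] = 2.11×10¹¹ m = 1.41 AU.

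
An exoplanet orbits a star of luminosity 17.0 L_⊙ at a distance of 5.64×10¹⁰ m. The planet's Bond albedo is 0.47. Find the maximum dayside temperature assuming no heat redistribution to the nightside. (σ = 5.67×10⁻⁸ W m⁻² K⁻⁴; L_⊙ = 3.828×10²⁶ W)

L = 17.0 × 3.828×10²⁶ = 6.51×10²⁷ W.
Flux: S = L/(4πd²) = 6.51×10²⁷/(4π×(5.64×10¹⁰)²) = 1.63×10⁵ W m⁻².
With no redistribution each surface element balances locally: S(1−A) = σT⁴.
T = [1.63×10⁵ × 0.53 / 5.67×10⁻⁸]^(1/4) = (1.52×10¹²)^(1/4) = 1110 K.

T_ss ≈ 1110 K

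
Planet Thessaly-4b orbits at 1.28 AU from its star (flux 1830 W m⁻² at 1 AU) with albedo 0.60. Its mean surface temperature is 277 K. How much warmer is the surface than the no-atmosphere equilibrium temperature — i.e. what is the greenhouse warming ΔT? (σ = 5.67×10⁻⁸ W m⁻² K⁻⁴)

S = 1830/1.28² = 1117 W m⁻².
T_eq = [S(1−A)/(4σ)]^(1/4) = [1117×0.40/(4×5.67×10⁻⁸)]^(1/4) = 210.7 K.
ΔT = T_surf − T_eq = 277 − 210.7.

ΔT ≈ 66.3 K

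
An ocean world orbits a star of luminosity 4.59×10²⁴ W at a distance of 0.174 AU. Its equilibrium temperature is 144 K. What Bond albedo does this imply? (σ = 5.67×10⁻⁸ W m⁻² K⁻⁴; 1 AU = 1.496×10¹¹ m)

A ≈ 0.82

d = 0.174 AU = 2.60×10¹⁰ m.
Flux: S = L/(4πd²) = 4.59×10²⁴/(4π×(2.60×10¹⁰)²) = 539 W m⁻².
From T_eq⁴ = S(1−A)/(4σ): 1−A = 4σT_eq⁴/S.
1−A = 4 × 5.67×10⁻⁸ × (144)⁴ / 539 = 0.181.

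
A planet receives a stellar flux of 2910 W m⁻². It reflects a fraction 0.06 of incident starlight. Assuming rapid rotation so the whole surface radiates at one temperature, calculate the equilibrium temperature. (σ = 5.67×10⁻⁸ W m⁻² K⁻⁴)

T_eq ≈ 331 K

Energy balance: absorbed = emitted ⇒ πR²·S(1−A) = 4πR²·σT_eq⁴, so T_eq⁴ = S(1−A)/(4σ).
T_eq = [2910 × 0.94 / (4 × 5.67×10⁻⁸)]^(1/4) = (1.21×10¹⁰)^(1/4) = 331 K.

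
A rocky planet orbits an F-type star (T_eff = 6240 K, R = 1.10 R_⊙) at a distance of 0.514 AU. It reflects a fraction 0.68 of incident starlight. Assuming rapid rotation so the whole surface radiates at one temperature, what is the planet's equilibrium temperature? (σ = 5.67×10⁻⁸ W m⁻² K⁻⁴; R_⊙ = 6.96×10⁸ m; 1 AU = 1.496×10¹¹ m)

T_eq ≈ 331 K

R_⋆ = 1.10 × 6.96×10⁸ = 7.66×10⁸ m.
d = 0.514 AU = 7.69×10¹⁰ m.
L = 4πR_⋆²σT_⋆⁴ = 4π(7.66×10⁸)² × 5.67×10⁻⁸ × (6240)⁴ = 6.33×10²⁶ W.
S = L/(4πd²) = 8520 W m⁻².
Energy balance: absorbed = emitted ⇒ πR²·S(1−A) = 4πR²·σT_eq⁴, so T_eq⁴ = S(1−A)/(4σ).
T_eq = [8520 × 0.32 / (4 × 5.67×10⁻⁸)]^(1/4) = (1.20×10¹⁰)^(1/4) = 331 K.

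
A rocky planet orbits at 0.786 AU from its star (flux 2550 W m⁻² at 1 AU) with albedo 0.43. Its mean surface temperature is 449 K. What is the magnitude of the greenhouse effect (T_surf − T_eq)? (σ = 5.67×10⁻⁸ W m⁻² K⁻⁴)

S = 2550/0.786² = 4128 W m⁻².
T_eq = [S(1−A)/(4σ)]^(1/4) = [4128×0.57/(4×5.67×10⁻⁸)]^(1/4) = 319.1 K.
ΔT = T_surf − T_eq = 449 − 319.1.

ΔT ≈ 129.9 K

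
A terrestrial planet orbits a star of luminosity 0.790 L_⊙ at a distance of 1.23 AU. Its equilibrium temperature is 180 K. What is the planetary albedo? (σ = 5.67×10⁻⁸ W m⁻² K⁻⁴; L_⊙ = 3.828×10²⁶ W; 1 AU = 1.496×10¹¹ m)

A ≈ 0.67

d = 1.23 AU = 1.84×10¹¹ m.
L = 0.790 × 3.828×10²⁶ = 3.02×10²⁶ W.
Flux: S = L/(4πd²) = 3.02×10²⁶/(4π×(1.84×10¹¹)²) = 711 W m⁻².
From T_eq⁴ = S(1−A)/(4σ): 1−A = 4σT_eq⁴/S.
1−A = 4 × 5.67×10⁻⁸ × (180)⁴ / 711 = 0.335.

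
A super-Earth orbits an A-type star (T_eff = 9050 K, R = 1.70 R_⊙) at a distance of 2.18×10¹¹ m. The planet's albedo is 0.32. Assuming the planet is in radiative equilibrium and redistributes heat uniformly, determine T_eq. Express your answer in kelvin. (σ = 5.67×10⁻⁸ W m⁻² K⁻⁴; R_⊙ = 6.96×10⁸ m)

R_⋆ = 1.70 × 6.96×10⁸ = 1.18×10⁹ m.
L = 4πR_⋆²σT_⋆⁴ = 4π(1.18×10⁹)² × 5.67×10⁻⁸ × (9050)⁴ = 6.69×10²⁷ W.
S = L/(4πd²) = 1.12×10⁴ W m⁻².
Energy balance: absorbed = emitted ⇒ πR²·S(1−A) = 4πR²·σT_eq⁴, so T_eq⁴ = S(1−A)/(4σ).
T_eq = [1.12×10⁴ × 0.68 / (4 × 5.67×10⁻⁸)]^(1/4) = (3.36×10¹⁰)^(1/4) = 428 K.

T_eq ≈ 428 K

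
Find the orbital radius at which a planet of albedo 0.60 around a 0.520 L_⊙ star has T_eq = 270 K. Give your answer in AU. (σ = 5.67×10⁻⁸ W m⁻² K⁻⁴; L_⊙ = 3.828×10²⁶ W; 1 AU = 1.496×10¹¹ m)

L = 0.520 × 3.828×10²⁶ = 1.99×10²⁶ W.
From T_eq⁴ = L(1−A)/(16πσd²): d = √[L(1−A)/(16πσT_eq⁴)].
d = √[1.99×10²⁶ × 0.40 / (16π × 5.67×10⁻⁸ × (270)⁴)] = 7.25×10¹⁰ m = 0.485 AU.

d ≈ 0.485 AU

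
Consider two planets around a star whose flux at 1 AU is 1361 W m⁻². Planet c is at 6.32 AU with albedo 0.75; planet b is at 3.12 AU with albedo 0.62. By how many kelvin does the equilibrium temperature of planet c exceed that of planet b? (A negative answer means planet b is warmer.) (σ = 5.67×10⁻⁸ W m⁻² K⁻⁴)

ΔT ≈ -45.4 K

T_eq = [S₀(1−A)/(4σd²)]^(1/4), so T ∝ (1−A)^(1/4) / √d.
T₁ = [1361×0.25/(4×5.67×10⁻⁸×6.32²)]^(1/4) = 78.29 K.
T₂ = [1361×0.38/(4×5.67×10⁻⁸×3.12²)]^(1/4) = 123.72 K.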